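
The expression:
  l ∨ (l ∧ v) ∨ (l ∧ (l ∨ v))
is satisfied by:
  {l: True}


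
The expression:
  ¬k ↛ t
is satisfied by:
  {t: True, k: False}
  {k: False, t: False}
  {k: True, t: True}


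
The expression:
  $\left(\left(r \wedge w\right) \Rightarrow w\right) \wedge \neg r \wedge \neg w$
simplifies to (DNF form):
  $\neg r \wedge \neg w$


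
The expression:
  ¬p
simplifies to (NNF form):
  ¬p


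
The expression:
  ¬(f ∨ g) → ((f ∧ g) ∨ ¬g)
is always true.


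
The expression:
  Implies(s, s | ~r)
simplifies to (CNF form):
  True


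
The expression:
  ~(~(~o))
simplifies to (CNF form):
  ~o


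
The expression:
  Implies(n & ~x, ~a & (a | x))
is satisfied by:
  {x: True, n: False}
  {n: False, x: False}
  {n: True, x: True}


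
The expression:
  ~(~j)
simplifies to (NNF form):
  j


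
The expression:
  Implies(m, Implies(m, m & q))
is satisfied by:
  {q: True, m: False}
  {m: False, q: False}
  {m: True, q: True}


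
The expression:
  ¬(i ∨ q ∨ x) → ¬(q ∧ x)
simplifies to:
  True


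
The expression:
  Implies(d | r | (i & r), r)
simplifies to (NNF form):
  r | ~d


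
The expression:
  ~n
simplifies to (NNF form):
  ~n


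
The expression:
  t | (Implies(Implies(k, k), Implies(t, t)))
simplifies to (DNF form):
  True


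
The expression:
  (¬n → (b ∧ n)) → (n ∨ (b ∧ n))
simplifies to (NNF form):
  True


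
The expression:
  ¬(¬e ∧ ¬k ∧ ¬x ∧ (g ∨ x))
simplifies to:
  e ∨ k ∨ x ∨ ¬g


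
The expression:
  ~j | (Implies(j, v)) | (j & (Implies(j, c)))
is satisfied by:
  {c: True, v: True, j: False}
  {c: True, v: False, j: False}
  {v: True, c: False, j: False}
  {c: False, v: False, j: False}
  {j: True, c: True, v: True}
  {j: True, c: True, v: False}
  {j: True, v: True, c: False}


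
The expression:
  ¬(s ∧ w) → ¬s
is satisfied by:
  {w: True, s: False}
  {s: False, w: False}
  {s: True, w: True}


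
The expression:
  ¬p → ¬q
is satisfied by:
  {p: True, q: False}
  {q: False, p: False}
  {q: True, p: True}


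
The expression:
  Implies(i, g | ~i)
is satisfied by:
  {g: True, i: False}
  {i: False, g: False}
  {i: True, g: True}


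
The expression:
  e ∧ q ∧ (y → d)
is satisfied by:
  {e: True, d: True, q: True, y: False}
  {e: True, q: True, y: False, d: False}
  {e: True, d: True, y: True, q: True}


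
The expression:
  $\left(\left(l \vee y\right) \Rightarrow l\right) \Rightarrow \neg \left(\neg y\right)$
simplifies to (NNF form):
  $y$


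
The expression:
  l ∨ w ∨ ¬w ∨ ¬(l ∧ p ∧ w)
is always true.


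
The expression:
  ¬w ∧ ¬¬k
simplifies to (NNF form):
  k ∧ ¬w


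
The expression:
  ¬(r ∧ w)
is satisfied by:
  {w: False, r: False}
  {r: True, w: False}
  {w: True, r: False}


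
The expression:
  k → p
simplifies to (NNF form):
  p ∨ ¬k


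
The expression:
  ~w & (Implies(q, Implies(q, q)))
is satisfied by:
  {w: False}


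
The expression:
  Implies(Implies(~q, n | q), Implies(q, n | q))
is always true.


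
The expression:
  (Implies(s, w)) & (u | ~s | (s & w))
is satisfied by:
  {w: True, s: False}
  {s: False, w: False}
  {s: True, w: True}


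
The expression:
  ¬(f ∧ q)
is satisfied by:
  {q: False, f: False}
  {f: True, q: False}
  {q: True, f: False}


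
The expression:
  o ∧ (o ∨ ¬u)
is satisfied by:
  {o: True}


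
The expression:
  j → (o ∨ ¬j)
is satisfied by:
  {o: True, j: False}
  {j: False, o: False}
  {j: True, o: True}


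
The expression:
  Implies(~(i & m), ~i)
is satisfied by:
  {m: True, i: False}
  {i: False, m: False}
  {i: True, m: True}


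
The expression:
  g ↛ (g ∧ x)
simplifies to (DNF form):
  g ∧ ¬x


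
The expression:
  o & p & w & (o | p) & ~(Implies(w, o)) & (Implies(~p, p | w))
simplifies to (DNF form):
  False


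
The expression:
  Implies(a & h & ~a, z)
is always true.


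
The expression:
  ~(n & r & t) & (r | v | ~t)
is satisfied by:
  {v: True, n: False, t: False, r: False}
  {r: False, n: False, v: False, t: False}
  {r: True, v: True, n: False, t: False}
  {r: True, n: False, v: False, t: False}
  {v: True, n: True, r: False, t: False}
  {n: True, r: False, v: False, t: False}
  {r: True, v: True, n: True, t: False}
  {r: True, n: True, v: False, t: False}
  {t: True, v: True, r: False, n: False}
  {t: True, v: True, r: True, n: False}
  {t: True, r: True, n: False, v: False}
  {t: True, v: True, n: True, r: False}


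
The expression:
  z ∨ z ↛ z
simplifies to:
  z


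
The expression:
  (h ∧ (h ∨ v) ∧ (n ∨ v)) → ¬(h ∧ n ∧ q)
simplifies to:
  ¬h ∨ ¬n ∨ ¬q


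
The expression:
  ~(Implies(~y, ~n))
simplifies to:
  n & ~y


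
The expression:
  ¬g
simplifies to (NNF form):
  ¬g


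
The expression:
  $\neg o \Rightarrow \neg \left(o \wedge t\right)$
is always true.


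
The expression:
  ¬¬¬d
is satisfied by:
  {d: False}


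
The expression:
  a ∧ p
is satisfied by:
  {a: True, p: True}


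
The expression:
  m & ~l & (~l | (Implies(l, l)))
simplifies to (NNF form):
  m & ~l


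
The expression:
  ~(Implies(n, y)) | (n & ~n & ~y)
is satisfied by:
  {n: True, y: False}


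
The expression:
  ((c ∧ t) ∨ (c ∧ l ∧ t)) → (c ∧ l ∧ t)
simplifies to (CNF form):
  l ∨ ¬c ∨ ¬t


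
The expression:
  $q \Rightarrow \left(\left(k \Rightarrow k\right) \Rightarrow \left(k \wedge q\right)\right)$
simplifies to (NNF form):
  $k \vee \neg q$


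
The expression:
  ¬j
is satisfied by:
  {j: False}


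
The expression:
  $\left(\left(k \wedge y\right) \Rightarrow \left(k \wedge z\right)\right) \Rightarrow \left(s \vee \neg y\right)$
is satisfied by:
  {k: True, s: True, z: False, y: False}
  {s: True, k: False, z: False, y: False}
  {k: True, s: True, z: True, y: False}
  {s: True, z: True, k: False, y: False}
  {k: True, z: False, s: False, y: False}
  {k: False, z: False, s: False, y: False}
  {k: True, z: True, s: False, y: False}
  {z: True, k: False, s: False, y: False}
  {y: True, k: True, s: True, z: False}
  {y: True, s: True, k: False, z: False}
  {y: True, k: True, s: True, z: True}
  {y: True, s: True, z: True, k: False}
  {y: True, k: True, z: False, s: False}


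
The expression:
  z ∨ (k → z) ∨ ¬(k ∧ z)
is always true.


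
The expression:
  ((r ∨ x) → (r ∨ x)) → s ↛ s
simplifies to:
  False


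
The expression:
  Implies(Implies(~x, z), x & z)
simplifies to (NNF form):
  (x & z) | (~x & ~z)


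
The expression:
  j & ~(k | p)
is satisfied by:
  {j: True, p: False, k: False}


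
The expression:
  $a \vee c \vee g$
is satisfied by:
  {a: True, c: True, g: True}
  {a: True, c: True, g: False}
  {a: True, g: True, c: False}
  {a: True, g: False, c: False}
  {c: True, g: True, a: False}
  {c: True, g: False, a: False}
  {g: True, c: False, a: False}


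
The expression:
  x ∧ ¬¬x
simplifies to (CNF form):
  x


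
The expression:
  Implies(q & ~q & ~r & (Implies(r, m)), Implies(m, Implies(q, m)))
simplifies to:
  True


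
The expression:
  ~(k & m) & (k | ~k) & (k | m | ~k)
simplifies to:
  ~k | ~m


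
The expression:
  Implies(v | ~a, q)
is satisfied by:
  {q: True, a: True, v: False}
  {q: True, a: False, v: False}
  {q: True, v: True, a: True}
  {q: True, v: True, a: False}
  {a: True, v: False, q: False}


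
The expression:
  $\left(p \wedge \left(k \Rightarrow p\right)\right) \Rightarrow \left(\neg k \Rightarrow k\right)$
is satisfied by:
  {k: True, p: False}
  {p: False, k: False}
  {p: True, k: True}


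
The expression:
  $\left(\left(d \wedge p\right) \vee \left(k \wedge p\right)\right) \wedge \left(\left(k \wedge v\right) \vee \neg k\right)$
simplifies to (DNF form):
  $\left(d \wedge p \wedge v\right) \vee \left(d \wedge p \wedge \neg k\right) \vee \left(k \wedge p \wedge v\right) \vee \left(k \wedge p \wedge \neg k\right)$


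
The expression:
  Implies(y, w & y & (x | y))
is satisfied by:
  {w: True, y: False}
  {y: False, w: False}
  {y: True, w: True}


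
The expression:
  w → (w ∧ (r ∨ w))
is always true.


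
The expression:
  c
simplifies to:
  c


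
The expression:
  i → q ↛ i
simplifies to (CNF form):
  ¬i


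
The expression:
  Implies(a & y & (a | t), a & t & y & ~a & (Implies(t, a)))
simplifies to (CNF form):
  ~a | ~y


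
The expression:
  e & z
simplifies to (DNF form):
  e & z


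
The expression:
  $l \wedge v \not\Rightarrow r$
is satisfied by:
  {v: True, l: True, r: False}


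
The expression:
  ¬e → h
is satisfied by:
  {e: True, h: True}
  {e: True, h: False}
  {h: True, e: False}


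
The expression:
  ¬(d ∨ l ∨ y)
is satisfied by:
  {d: False, y: False, l: False}


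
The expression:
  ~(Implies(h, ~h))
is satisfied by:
  {h: True}


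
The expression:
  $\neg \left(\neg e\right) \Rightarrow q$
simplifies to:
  $q \vee \neg e$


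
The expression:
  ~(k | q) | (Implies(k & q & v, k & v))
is always true.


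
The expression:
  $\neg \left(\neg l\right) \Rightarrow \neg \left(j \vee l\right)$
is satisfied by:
  {l: False}


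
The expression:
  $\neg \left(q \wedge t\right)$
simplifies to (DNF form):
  $\neg q \vee \neg t$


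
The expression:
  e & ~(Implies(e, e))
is never true.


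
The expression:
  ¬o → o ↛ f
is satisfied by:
  {o: True}


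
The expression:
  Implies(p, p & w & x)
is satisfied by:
  {x: True, w: True, p: False}
  {x: True, w: False, p: False}
  {w: True, x: False, p: False}
  {x: False, w: False, p: False}
  {x: True, p: True, w: True}


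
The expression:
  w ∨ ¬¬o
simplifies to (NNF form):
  o ∨ w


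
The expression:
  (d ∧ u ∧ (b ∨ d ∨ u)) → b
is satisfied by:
  {b: True, u: False, d: False}
  {u: False, d: False, b: False}
  {b: True, d: True, u: False}
  {d: True, u: False, b: False}
  {b: True, u: True, d: False}
  {u: True, b: False, d: False}
  {b: True, d: True, u: True}


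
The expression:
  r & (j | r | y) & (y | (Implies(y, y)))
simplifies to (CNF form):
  r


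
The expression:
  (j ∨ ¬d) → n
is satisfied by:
  {n: True, d: True, j: False}
  {n: True, d: False, j: False}
  {j: True, n: True, d: True}
  {j: True, n: True, d: False}
  {d: True, j: False, n: False}


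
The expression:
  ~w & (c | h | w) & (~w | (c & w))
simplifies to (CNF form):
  ~w & (c | h)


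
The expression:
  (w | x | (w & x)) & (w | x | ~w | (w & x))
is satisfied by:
  {x: True, w: True}
  {x: True, w: False}
  {w: True, x: False}


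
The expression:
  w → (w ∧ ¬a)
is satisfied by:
  {w: False, a: False}
  {a: True, w: False}
  {w: True, a: False}


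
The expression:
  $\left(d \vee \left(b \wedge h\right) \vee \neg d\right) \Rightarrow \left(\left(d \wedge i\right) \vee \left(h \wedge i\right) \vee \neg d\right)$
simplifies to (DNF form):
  $i \vee \neg d$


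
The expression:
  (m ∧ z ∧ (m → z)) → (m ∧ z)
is always true.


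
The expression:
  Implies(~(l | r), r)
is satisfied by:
  {r: True, l: True}
  {r: True, l: False}
  {l: True, r: False}


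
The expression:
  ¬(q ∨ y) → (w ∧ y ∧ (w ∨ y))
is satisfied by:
  {y: True, q: True}
  {y: True, q: False}
  {q: True, y: False}


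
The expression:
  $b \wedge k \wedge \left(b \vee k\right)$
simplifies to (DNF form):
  $b \wedge k$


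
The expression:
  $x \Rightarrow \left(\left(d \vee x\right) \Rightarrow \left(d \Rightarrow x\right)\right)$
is always true.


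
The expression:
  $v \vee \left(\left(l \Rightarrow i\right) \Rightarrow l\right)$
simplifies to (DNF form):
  $l \vee v$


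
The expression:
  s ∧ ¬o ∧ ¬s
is never true.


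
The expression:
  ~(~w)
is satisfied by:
  {w: True}


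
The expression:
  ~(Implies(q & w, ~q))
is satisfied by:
  {w: True, q: True}


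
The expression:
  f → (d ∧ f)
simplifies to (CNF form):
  d ∨ ¬f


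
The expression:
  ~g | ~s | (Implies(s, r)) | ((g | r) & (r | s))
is always true.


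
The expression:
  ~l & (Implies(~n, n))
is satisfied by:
  {n: True, l: False}


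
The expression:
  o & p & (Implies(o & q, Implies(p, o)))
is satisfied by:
  {p: True, o: True}


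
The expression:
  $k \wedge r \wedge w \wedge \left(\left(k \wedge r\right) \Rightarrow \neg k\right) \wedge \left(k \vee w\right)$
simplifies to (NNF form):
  $\text{False}$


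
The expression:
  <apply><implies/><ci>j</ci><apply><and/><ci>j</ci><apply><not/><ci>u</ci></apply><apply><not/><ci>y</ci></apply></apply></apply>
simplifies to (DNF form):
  <apply><or/><apply><not/><ci>j</ci></apply><apply><and/><apply><not/><ci>u</ci></apply><apply><not/><ci>y</ci></apply></apply></apply>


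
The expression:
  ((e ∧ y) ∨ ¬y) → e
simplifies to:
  e ∨ y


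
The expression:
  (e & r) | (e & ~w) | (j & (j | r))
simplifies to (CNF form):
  (e | j) & (e | j | r) & (e | j | ~w) & (j | r | ~w)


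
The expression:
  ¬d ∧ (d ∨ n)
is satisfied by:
  {n: True, d: False}


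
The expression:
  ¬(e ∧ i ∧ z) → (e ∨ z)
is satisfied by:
  {z: True, e: True}
  {z: True, e: False}
  {e: True, z: False}


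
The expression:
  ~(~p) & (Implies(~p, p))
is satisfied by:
  {p: True}


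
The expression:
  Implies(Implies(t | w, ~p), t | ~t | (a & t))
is always true.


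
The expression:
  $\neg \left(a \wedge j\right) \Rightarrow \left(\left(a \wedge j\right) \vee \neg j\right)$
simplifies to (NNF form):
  $a \vee \neg j$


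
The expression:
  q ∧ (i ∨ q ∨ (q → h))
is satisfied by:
  {q: True}


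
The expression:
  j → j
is always true.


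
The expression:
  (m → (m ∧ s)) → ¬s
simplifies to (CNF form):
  ¬s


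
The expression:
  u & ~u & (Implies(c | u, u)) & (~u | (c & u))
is never true.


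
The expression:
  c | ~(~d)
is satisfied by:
  {d: True, c: True}
  {d: True, c: False}
  {c: True, d: False}


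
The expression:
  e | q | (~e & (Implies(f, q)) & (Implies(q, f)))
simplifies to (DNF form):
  e | q | ~f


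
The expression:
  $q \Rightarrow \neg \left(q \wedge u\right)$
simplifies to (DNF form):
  $\neg q \vee \neg u$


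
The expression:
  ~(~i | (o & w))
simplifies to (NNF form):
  i & (~o | ~w)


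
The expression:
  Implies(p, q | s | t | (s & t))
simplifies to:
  q | s | t | ~p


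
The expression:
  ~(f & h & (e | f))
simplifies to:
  ~f | ~h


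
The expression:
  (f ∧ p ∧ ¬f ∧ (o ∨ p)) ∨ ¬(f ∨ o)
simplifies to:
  ¬f ∧ ¬o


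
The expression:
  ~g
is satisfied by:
  {g: False}


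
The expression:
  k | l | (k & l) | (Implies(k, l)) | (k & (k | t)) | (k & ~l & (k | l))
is always true.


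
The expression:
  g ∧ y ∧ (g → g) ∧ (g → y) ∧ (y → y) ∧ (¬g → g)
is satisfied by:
  {g: True, y: True}


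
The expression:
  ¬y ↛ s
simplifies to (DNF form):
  s ∨ ¬y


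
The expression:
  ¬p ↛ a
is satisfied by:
  {p: False, a: False}


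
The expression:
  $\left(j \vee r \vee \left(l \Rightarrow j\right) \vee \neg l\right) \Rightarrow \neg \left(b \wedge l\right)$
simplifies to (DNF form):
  $\left(\neg j \wedge \neg r\right) \vee \neg b \vee \neg l$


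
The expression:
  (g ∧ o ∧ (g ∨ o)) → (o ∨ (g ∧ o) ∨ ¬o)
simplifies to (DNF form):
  True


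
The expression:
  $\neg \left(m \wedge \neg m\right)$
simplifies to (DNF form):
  $\text{True}$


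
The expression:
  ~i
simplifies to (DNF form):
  ~i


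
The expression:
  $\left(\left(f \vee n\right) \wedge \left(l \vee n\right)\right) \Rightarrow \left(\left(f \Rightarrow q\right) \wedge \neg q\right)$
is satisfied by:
  {l: False, q: False, n: False, f: False}
  {q: True, f: False, l: False, n: False}
  {l: True, f: False, q: False, n: False}
  {q: True, l: True, f: False, n: False}
  {f: True, l: False, q: False, n: False}
  {f: True, q: True, l: False, n: False}
  {n: True, f: False, l: False, q: False}
  {n: True, l: True, f: False, q: False}


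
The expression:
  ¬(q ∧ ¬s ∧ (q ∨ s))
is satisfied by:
  {s: True, q: False}
  {q: False, s: False}
  {q: True, s: True}


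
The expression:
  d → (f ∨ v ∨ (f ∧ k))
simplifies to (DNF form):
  f ∨ v ∨ ¬d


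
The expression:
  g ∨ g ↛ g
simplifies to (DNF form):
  g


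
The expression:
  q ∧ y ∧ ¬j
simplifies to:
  q ∧ y ∧ ¬j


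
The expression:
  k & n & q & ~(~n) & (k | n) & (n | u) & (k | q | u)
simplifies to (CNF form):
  k & n & q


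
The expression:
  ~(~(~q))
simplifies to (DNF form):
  ~q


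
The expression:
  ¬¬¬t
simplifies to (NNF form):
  ¬t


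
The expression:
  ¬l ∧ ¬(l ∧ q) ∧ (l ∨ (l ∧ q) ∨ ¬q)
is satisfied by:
  {q: False, l: False}


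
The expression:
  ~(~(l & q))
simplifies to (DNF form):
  l & q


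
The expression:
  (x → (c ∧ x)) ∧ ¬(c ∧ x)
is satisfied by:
  {x: False}


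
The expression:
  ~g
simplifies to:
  ~g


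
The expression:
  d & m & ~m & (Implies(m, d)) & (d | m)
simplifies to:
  False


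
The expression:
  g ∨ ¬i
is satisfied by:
  {g: True, i: False}
  {i: False, g: False}
  {i: True, g: True}


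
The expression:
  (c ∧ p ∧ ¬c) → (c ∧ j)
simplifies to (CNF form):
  True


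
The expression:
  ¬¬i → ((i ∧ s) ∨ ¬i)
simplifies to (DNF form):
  s ∨ ¬i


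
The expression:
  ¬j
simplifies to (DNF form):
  ¬j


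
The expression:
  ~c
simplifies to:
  ~c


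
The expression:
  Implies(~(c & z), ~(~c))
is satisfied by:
  {c: True}


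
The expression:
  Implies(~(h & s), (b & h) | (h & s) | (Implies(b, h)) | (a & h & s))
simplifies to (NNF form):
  h | ~b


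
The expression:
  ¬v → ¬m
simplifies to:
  v ∨ ¬m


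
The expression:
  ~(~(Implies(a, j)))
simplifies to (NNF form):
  j | ~a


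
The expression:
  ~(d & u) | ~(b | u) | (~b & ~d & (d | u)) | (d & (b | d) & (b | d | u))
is always true.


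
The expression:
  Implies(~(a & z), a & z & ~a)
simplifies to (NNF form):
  a & z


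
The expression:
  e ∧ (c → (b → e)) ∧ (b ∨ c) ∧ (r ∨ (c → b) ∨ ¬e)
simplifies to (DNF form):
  (b ∧ e) ∨ (b ∧ c ∧ e) ∨ (b ∧ e ∧ r) ∨ (c ∧ e ∧ r)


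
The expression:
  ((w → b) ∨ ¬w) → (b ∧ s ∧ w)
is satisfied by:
  {s: True, w: True, b: False}
  {w: True, b: False, s: False}
  {b: True, s: True, w: True}


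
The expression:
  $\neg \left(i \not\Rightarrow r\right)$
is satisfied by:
  {r: True, i: False}
  {i: False, r: False}
  {i: True, r: True}


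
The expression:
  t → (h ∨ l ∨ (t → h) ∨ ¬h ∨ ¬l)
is always true.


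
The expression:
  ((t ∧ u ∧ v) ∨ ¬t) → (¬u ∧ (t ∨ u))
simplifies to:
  t ∧ (¬u ∨ ¬v)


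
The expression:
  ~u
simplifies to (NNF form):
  ~u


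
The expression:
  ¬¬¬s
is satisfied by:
  {s: False}


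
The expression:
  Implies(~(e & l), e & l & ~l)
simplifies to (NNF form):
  e & l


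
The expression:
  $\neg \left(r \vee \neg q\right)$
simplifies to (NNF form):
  $q \wedge \neg r$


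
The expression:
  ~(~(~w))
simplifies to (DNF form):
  ~w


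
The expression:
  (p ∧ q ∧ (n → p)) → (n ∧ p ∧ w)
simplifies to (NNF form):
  (n ∧ w) ∨ ¬p ∨ ¬q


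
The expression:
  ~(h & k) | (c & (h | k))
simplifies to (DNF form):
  c | ~h | ~k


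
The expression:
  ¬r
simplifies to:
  ¬r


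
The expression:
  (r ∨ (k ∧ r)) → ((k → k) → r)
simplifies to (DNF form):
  True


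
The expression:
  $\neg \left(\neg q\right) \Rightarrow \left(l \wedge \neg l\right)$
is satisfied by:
  {q: False}


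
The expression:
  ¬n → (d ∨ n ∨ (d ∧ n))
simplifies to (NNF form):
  d ∨ n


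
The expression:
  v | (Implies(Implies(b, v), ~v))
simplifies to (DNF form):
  True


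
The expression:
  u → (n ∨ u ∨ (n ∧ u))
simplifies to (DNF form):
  True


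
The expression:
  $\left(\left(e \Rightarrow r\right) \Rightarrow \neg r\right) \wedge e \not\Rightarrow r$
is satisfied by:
  {e: True, r: False}


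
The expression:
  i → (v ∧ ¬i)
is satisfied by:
  {i: False}


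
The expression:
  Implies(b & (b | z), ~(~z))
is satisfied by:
  {z: True, b: False}
  {b: False, z: False}
  {b: True, z: True}


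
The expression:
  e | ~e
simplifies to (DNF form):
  True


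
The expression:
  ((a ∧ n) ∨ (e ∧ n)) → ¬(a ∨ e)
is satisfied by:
  {e: False, n: False, a: False}
  {a: True, e: False, n: False}
  {e: True, a: False, n: False}
  {a: True, e: True, n: False}
  {n: True, a: False, e: False}


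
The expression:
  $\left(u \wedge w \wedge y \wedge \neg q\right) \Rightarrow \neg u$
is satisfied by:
  {q: True, w: False, u: False, y: False}
  {q: False, w: False, u: False, y: False}
  {y: True, q: True, w: False, u: False}
  {y: True, q: False, w: False, u: False}
  {q: True, u: True, y: False, w: False}
  {u: True, y: False, w: False, q: False}
  {y: True, u: True, q: True, w: False}
  {y: True, u: True, q: False, w: False}
  {q: True, w: True, y: False, u: False}
  {w: True, y: False, u: False, q: False}
  {q: True, y: True, w: True, u: False}
  {y: True, w: True, q: False, u: False}
  {q: True, u: True, w: True, y: False}
  {u: True, w: True, y: False, q: False}
  {y: True, u: True, w: True, q: True}


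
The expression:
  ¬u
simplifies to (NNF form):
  ¬u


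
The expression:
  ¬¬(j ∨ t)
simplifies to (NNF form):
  j ∨ t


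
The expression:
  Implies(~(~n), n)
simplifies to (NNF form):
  True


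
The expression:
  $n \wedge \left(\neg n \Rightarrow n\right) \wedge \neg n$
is never true.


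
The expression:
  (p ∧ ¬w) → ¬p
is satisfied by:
  {w: True, p: False}
  {p: False, w: False}
  {p: True, w: True}


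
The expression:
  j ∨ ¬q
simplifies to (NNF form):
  j ∨ ¬q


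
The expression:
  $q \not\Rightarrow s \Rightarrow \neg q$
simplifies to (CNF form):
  $s \vee \neg q$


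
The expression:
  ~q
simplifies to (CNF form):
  ~q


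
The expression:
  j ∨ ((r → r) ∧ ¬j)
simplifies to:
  True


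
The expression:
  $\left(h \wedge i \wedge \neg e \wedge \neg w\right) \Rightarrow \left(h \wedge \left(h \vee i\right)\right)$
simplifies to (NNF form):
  $\text{True}$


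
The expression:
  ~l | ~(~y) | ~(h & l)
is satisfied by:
  {y: True, l: False, h: False}
  {l: False, h: False, y: False}
  {h: True, y: True, l: False}
  {h: True, l: False, y: False}
  {y: True, l: True, h: False}
  {l: True, y: False, h: False}
  {h: True, l: True, y: True}


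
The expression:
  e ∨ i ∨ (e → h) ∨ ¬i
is always true.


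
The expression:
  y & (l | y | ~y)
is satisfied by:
  {y: True}


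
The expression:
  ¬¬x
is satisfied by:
  {x: True}


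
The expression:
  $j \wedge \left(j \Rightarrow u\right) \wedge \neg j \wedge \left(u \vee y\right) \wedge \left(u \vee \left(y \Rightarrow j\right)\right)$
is never true.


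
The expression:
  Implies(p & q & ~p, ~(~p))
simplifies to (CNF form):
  True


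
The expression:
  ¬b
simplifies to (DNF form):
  ¬b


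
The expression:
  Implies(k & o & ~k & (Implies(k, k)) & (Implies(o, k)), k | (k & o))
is always true.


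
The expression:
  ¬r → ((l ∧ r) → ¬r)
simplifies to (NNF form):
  True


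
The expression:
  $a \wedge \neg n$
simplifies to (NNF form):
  $a \wedge \neg n$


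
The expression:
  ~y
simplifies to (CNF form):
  ~y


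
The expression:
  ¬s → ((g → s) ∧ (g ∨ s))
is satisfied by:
  {s: True}


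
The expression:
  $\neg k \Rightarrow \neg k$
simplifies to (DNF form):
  $\text{True}$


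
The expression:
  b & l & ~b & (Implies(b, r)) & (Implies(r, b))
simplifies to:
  False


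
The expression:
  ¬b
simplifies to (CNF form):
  ¬b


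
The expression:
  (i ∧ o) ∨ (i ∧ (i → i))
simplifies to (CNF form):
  i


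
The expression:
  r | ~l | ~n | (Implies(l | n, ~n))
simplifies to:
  r | ~l | ~n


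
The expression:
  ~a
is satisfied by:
  {a: False}


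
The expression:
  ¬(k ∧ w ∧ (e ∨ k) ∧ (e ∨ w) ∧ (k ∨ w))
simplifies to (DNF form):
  ¬k ∨ ¬w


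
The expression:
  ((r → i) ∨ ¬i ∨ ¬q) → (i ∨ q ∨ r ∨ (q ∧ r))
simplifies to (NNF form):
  i ∨ q ∨ r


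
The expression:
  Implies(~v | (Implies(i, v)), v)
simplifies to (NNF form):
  v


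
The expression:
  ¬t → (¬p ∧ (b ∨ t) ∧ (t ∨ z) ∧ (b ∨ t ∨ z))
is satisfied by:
  {t: True, z: True, b: True, p: False}
  {t: True, z: True, b: False, p: False}
  {t: True, b: True, z: False, p: False}
  {t: True, b: False, z: False, p: False}
  {t: True, p: True, z: True, b: True}
  {t: True, p: True, z: True, b: False}
  {t: True, p: True, z: False, b: True}
  {t: True, p: True, z: False, b: False}
  {z: True, b: True, t: False, p: False}


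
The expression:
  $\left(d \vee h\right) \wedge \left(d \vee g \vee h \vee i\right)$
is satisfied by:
  {d: True, h: True}
  {d: True, h: False}
  {h: True, d: False}


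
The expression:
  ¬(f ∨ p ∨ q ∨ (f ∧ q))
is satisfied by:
  {q: False, p: False, f: False}


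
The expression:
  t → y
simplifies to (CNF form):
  y ∨ ¬t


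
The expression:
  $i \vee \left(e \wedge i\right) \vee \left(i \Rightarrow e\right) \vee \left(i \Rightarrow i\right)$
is always true.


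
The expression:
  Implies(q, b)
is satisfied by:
  {b: True, q: False}
  {q: False, b: False}
  {q: True, b: True}


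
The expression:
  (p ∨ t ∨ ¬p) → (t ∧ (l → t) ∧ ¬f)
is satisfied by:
  {t: True, f: False}


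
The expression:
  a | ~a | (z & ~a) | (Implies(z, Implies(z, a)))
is always true.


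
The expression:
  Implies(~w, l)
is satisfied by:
  {l: True, w: True}
  {l: True, w: False}
  {w: True, l: False}


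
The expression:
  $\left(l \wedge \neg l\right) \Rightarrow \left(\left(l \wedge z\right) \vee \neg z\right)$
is always true.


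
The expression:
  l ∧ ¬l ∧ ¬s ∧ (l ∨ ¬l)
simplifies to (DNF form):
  False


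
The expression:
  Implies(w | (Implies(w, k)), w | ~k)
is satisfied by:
  {w: True, k: False}
  {k: False, w: False}
  {k: True, w: True}


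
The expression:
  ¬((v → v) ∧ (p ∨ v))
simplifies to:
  ¬p ∧ ¬v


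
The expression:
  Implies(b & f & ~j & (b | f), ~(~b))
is always true.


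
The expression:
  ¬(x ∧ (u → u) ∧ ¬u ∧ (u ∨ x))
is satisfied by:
  {u: True, x: False}
  {x: False, u: False}
  {x: True, u: True}


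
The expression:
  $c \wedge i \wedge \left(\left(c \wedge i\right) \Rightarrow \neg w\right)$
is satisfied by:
  {c: True, i: True, w: False}


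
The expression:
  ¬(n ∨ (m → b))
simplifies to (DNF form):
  m ∧ ¬b ∧ ¬n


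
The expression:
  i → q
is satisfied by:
  {q: True, i: False}
  {i: False, q: False}
  {i: True, q: True}


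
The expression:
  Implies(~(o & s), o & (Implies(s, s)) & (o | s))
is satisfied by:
  {o: True}


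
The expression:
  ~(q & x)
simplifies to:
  ~q | ~x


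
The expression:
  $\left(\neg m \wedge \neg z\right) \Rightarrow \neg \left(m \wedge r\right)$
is always true.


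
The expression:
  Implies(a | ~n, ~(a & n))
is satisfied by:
  {n: False, a: False}
  {a: True, n: False}
  {n: True, a: False}


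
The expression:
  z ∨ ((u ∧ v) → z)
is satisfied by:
  {z: True, u: False, v: False}
  {u: False, v: False, z: False}
  {z: True, v: True, u: False}
  {v: True, u: False, z: False}
  {z: True, u: True, v: False}
  {u: True, z: False, v: False}
  {z: True, v: True, u: True}


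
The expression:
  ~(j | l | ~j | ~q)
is never true.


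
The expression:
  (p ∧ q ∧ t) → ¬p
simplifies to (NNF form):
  ¬p ∨ ¬q ∨ ¬t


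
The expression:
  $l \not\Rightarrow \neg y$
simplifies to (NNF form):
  $l \wedge y$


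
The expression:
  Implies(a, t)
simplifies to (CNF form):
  t | ~a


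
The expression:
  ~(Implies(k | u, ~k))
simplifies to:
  k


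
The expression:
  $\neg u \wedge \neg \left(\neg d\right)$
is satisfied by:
  {d: True, u: False}


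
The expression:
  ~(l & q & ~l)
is always true.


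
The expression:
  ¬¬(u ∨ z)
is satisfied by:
  {z: True, u: True}
  {z: True, u: False}
  {u: True, z: False}


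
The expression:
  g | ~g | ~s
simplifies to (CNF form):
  True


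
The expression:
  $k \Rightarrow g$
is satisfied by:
  {g: True, k: False}
  {k: False, g: False}
  {k: True, g: True}


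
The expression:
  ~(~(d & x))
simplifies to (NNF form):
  d & x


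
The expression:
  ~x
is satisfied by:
  {x: False}


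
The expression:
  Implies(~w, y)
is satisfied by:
  {y: True, w: True}
  {y: True, w: False}
  {w: True, y: False}


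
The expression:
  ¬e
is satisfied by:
  {e: False}


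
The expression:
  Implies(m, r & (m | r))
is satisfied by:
  {r: True, m: False}
  {m: False, r: False}
  {m: True, r: True}


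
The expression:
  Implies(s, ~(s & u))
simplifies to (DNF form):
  ~s | ~u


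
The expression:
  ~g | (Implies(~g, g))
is always true.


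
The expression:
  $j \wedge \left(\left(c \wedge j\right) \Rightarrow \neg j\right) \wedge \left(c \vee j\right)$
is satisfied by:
  {j: True, c: False}


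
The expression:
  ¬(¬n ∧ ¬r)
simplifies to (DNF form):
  n ∨ r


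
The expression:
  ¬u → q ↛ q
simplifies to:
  u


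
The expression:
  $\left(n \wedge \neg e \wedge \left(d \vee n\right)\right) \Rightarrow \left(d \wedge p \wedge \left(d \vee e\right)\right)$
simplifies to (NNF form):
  $e \vee \left(d \wedge p\right) \vee \neg n$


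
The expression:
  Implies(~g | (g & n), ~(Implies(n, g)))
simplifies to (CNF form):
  (g | n) & (g | ~g) & (n | ~n) & (~g | ~n)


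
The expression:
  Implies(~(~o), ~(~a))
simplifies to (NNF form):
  a | ~o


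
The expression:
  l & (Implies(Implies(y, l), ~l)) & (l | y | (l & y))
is never true.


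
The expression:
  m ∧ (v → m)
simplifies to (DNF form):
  m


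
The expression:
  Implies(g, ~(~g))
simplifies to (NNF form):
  True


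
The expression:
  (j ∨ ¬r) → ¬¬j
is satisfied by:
  {r: True, j: True}
  {r: True, j: False}
  {j: True, r: False}


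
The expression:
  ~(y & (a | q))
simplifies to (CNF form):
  (~a | ~y) & (~q | ~y)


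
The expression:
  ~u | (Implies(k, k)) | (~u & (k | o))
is always true.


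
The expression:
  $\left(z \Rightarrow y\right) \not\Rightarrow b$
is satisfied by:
  {y: True, z: False, b: False}
  {z: False, b: False, y: False}
  {y: True, z: True, b: False}


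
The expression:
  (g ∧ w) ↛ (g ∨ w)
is never true.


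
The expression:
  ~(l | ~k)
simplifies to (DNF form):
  k & ~l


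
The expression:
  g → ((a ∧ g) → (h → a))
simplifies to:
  True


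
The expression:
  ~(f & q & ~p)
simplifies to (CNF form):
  p | ~f | ~q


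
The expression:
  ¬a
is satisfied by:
  {a: False}


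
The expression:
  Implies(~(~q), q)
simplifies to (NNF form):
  True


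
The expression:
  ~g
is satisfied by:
  {g: False}


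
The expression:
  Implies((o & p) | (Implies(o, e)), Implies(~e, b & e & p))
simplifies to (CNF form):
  (e | o) & (e | ~p)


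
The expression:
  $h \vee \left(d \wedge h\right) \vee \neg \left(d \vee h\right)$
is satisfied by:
  {h: True, d: False}
  {d: False, h: False}
  {d: True, h: True}


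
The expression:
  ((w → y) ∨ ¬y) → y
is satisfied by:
  {y: True}


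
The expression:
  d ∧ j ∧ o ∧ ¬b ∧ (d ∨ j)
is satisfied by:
  {j: True, d: True, o: True, b: False}


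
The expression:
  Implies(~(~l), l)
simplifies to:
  True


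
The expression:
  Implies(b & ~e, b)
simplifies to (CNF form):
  True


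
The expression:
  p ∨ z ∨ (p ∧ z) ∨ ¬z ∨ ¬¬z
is always true.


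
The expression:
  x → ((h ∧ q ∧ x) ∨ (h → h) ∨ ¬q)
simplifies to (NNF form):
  True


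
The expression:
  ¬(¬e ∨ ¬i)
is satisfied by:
  {i: True, e: True}


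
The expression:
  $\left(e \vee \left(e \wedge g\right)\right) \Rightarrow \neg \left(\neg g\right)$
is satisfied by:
  {g: True, e: False}
  {e: False, g: False}
  {e: True, g: True}


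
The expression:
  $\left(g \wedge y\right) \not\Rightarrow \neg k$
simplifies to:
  $g \wedge k \wedge y$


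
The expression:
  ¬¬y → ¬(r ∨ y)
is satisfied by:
  {y: False}


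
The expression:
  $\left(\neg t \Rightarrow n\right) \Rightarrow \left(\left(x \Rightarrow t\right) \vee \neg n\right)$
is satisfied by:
  {t: True, x: False, n: False}
  {x: False, n: False, t: False}
  {n: True, t: True, x: False}
  {n: True, x: False, t: False}
  {t: True, x: True, n: False}
  {x: True, t: False, n: False}
  {n: True, x: True, t: True}


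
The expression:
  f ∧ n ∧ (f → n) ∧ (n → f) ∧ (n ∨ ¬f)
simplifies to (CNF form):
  f ∧ n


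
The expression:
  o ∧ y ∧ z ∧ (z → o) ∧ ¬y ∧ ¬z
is never true.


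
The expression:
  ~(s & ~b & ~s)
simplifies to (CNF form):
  True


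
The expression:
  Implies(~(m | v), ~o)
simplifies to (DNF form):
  m | v | ~o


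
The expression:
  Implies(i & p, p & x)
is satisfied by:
  {x: True, p: False, i: False}
  {p: False, i: False, x: False}
  {x: True, i: True, p: False}
  {i: True, p: False, x: False}
  {x: True, p: True, i: False}
  {p: True, x: False, i: False}
  {x: True, i: True, p: True}


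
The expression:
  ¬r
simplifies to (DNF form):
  ¬r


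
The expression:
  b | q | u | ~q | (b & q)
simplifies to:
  True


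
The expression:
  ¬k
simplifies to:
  ¬k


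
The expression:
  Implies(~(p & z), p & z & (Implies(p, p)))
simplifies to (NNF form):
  p & z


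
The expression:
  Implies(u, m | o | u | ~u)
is always true.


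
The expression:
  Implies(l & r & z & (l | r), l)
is always true.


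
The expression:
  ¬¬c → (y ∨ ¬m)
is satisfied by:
  {y: True, m: False, c: False}
  {m: False, c: False, y: False}
  {c: True, y: True, m: False}
  {c: True, m: False, y: False}
  {y: True, m: True, c: False}
  {m: True, y: False, c: False}
  {c: True, m: True, y: True}


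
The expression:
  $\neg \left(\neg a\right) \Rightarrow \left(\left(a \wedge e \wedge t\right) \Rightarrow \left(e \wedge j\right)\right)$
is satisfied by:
  {j: True, e: False, t: False, a: False}
  {j: False, e: False, t: False, a: False}
  {a: True, j: True, e: False, t: False}
  {a: True, j: False, e: False, t: False}
  {t: True, j: True, e: False, a: False}
  {t: True, j: False, e: False, a: False}
  {a: True, t: True, j: True, e: False}
  {a: True, t: True, j: False, e: False}
  {e: True, j: True, a: False, t: False}
  {e: True, j: False, a: False, t: False}
  {a: True, e: True, j: True, t: False}
  {a: True, e: True, j: False, t: False}
  {t: True, e: True, j: True, a: False}
  {t: True, e: True, j: False, a: False}
  {t: True, e: True, a: True, j: True}


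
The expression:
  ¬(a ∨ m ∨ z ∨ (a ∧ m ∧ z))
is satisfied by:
  {z: False, a: False, m: False}


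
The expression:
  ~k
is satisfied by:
  {k: False}


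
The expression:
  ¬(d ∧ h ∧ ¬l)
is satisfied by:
  {l: True, h: False, d: False}
  {h: False, d: False, l: False}
  {d: True, l: True, h: False}
  {d: True, h: False, l: False}
  {l: True, h: True, d: False}
  {h: True, l: False, d: False}
  {d: True, h: True, l: True}


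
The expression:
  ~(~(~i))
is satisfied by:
  {i: False}


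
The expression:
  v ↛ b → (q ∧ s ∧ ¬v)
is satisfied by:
  {b: True, v: False}
  {v: False, b: False}
  {v: True, b: True}


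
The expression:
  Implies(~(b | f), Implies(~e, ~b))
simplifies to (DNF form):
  True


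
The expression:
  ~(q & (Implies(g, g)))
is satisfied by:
  {q: False}


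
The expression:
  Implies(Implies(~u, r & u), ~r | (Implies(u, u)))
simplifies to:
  True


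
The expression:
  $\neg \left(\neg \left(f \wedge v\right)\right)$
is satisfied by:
  {f: True, v: True}


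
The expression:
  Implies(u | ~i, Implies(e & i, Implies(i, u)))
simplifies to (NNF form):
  True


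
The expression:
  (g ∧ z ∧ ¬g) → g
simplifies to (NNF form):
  True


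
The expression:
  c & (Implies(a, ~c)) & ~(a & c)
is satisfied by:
  {c: True, a: False}


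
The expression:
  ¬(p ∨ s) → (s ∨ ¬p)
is always true.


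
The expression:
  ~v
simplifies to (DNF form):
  ~v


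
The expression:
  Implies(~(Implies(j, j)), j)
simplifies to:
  True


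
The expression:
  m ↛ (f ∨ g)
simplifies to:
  m ∧ ¬f ∧ ¬g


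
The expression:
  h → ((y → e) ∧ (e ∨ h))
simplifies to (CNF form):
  e ∨ ¬h ∨ ¬y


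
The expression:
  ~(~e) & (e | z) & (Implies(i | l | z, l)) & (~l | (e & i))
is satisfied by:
  {i: True, l: True, e: True, z: False}
  {i: True, l: True, e: True, z: True}
  {e: True, l: False, z: False, i: False}


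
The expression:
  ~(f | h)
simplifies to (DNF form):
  ~f & ~h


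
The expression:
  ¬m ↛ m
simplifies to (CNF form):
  True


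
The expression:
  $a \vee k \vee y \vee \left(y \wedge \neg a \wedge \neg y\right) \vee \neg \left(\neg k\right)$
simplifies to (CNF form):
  $a \vee k \vee y$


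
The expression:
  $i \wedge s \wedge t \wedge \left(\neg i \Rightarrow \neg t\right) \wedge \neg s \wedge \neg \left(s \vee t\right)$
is never true.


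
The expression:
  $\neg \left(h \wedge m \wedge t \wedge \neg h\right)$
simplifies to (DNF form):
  $\text{True}$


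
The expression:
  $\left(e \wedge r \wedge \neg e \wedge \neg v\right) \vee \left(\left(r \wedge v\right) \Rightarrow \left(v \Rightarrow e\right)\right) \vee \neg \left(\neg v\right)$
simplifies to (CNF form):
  $\text{True}$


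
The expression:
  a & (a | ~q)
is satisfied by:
  {a: True}


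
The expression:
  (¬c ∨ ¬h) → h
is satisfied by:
  {h: True}


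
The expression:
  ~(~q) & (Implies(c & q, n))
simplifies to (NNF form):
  q & (n | ~c)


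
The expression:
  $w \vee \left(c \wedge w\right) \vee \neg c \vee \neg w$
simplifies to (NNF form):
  $\text{True}$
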